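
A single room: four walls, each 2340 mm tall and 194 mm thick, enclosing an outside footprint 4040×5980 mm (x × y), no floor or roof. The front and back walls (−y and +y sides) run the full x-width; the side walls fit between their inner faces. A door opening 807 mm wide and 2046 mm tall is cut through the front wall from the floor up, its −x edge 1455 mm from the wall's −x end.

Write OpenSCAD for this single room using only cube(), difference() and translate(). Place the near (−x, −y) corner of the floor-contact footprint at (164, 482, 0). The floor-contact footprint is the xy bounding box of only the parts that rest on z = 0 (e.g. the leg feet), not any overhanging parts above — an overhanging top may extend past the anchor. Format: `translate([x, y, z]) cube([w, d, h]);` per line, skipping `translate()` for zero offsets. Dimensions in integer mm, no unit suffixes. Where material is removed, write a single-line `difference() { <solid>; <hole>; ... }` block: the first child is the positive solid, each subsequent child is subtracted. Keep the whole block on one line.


difference() { translate([164, 482, 0]) cube([4040, 194, 2340]); translate([1619, 482, 0]) cube([807, 194, 2046]); }
translate([164, 6268, 0]) cube([4040, 194, 2340]);
translate([164, 676, 0]) cube([194, 5592, 2340]);
translate([4010, 676, 0]) cube([194, 5592, 2340]);


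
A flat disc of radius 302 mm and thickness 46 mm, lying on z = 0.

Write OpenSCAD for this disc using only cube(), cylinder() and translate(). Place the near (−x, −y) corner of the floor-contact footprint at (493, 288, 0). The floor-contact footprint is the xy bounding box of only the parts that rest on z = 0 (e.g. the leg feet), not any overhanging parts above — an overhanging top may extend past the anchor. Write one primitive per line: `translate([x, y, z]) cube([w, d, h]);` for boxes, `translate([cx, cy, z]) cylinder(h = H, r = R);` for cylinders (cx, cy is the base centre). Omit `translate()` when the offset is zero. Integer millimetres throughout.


translate([795, 590, 0]) cylinder(h = 46, r = 302);


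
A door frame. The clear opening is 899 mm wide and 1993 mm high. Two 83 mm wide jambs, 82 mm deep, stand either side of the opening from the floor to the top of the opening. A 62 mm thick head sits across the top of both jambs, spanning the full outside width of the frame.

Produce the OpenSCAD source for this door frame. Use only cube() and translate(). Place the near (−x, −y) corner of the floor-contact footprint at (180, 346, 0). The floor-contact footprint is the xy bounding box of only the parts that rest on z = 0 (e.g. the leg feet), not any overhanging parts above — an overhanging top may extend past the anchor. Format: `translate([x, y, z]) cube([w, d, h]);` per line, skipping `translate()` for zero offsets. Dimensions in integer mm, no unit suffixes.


translate([180, 346, 0]) cube([83, 82, 1993]);
translate([1162, 346, 0]) cube([83, 82, 1993]);
translate([180, 346, 1993]) cube([1065, 82, 62]);


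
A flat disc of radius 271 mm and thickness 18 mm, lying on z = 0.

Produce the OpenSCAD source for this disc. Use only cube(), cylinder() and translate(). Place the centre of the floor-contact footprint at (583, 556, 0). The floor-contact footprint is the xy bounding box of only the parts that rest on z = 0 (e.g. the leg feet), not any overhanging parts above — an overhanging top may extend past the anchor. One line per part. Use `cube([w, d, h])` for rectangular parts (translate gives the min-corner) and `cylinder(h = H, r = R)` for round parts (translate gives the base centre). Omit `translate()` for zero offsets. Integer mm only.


translate([583, 556, 0]) cylinder(h = 18, r = 271);


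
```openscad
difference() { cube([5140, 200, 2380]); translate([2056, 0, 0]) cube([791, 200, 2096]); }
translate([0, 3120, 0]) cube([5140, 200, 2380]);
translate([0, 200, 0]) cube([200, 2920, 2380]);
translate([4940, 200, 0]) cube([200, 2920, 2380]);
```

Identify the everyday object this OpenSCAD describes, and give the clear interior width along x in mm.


A single room. The interior width is 4740 mm.

Four walls enclosing a rectangle with a door in the front wall — a room. Outside width 5140 minus two 200 mm walls gives 4740 mm.


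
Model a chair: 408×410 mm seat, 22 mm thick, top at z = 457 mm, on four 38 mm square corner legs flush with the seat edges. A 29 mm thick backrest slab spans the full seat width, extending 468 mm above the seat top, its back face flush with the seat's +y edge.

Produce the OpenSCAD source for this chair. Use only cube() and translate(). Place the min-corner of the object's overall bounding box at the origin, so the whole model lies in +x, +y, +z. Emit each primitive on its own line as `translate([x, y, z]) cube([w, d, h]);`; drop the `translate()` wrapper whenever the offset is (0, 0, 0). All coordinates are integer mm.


// leg_h = 457 - 22 = 435
translate([0, 0, 435]) cube([408, 410, 22]);
cube([38, 38, 435]);
translate([370, 0, 0]) cube([38, 38, 435]);
translate([0, 372, 0]) cube([38, 38, 435]);
translate([370, 372, 0]) cube([38, 38, 435]);
translate([0, 381, 457]) cube([408, 29, 468]);


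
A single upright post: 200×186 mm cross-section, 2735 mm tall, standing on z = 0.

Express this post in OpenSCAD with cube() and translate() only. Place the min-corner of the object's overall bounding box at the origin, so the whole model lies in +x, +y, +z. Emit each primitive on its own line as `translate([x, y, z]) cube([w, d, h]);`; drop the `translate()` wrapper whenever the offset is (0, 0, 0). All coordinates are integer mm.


cube([200, 186, 2735]);


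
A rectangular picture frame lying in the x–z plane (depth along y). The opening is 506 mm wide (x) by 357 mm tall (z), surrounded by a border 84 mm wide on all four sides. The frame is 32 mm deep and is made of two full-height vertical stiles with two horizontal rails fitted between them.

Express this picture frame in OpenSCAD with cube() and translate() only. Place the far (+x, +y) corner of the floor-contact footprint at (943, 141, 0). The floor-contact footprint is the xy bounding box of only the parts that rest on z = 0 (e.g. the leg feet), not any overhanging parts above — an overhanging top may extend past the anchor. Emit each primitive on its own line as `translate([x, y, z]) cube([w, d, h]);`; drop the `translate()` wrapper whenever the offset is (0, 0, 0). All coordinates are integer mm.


translate([269, 109, 0]) cube([84, 32, 525]);
translate([859, 109, 0]) cube([84, 32, 525]);
translate([353, 109, 0]) cube([506, 32, 84]);
translate([353, 109, 441]) cube([506, 32, 84]);


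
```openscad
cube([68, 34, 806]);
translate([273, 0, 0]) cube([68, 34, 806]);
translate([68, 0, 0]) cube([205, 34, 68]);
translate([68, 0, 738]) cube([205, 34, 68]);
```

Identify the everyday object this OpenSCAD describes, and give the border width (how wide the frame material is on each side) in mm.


A picture frame. The border width is 68 mm.

Four thin pieces enclosing a rectangular opening — a picture frame. The two full-height stiles are 806 mm tall; the top rail sits at z = 738 and is 68 mm tall, so the border above the opening is 806 − 738 = 68 mm, matching the stile x-width.


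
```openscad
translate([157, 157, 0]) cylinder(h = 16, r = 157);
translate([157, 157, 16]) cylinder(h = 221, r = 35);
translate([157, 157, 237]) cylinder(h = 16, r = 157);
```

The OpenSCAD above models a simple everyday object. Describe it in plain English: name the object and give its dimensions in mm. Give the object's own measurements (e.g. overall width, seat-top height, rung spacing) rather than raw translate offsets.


A spool: two coaxial disc flanges of radius 157 mm and thickness 16 mm, joined by a core cylinder of radius 35 mm and height 221 mm. The lower flange rests on z = 0 and the three cylinders share a vertical axis.


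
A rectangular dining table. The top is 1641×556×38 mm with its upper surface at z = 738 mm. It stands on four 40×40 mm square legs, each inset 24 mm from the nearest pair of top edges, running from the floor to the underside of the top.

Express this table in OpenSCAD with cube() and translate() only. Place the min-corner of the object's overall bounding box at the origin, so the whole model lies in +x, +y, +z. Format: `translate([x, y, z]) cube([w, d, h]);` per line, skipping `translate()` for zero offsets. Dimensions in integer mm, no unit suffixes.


translate([0, 0, 700]) cube([1641, 556, 38]);
translate([24, 24, 0]) cube([40, 40, 700]);
translate([1577, 24, 0]) cube([40, 40, 700]);
translate([24, 492, 0]) cube([40, 40, 700]);
translate([1577, 492, 0]) cube([40, 40, 700]);


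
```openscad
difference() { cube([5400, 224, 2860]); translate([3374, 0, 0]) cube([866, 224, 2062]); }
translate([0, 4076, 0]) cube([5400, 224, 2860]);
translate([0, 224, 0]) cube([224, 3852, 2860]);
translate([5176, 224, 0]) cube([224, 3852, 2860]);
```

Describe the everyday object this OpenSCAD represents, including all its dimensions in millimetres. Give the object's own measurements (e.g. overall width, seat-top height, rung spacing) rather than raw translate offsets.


A single room: four walls, each 2860 mm tall and 224 mm thick, enclosing an outside footprint 5400×4300 mm (x × y), no floor or roof. The front and back walls (−y and +y sides) run the full x-width; the side walls fit between their inner faces. A door opening 866 mm wide and 2062 mm tall is cut through the front wall from the floor up, its −x edge 3374 mm from the wall's −x end.


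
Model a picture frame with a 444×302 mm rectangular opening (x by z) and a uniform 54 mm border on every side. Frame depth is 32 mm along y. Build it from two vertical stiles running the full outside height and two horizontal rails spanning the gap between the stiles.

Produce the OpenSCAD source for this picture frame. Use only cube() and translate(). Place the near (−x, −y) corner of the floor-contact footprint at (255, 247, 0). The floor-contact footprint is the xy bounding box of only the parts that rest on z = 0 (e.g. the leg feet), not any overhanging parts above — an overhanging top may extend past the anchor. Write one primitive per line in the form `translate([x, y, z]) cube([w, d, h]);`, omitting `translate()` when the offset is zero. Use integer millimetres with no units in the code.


translate([255, 247, 0]) cube([54, 32, 410]);
translate([753, 247, 0]) cube([54, 32, 410]);
translate([309, 247, 0]) cube([444, 32, 54]);
translate([309, 247, 356]) cube([444, 32, 54]);


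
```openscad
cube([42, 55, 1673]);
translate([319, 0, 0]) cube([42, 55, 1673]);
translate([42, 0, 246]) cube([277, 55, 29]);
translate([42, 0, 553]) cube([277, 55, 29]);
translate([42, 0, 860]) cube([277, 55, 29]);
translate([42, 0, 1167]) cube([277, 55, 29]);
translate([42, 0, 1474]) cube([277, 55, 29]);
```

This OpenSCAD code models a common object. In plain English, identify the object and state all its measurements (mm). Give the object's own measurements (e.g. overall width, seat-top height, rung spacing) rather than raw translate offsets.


A straight ladder. Two 42×55 mm vertical rails, 1673 mm tall, stand 361 mm apart (outside-to-outside) with their front faces coplanar on the −y side. 5 rungs, each 55 mm deep and 29 mm tall, span between the inner faces of the rails, front faces flush with the rails. The lowest rung's underside is at z = 246 mm and rungs are spaced 307 mm apart (underside to underside).


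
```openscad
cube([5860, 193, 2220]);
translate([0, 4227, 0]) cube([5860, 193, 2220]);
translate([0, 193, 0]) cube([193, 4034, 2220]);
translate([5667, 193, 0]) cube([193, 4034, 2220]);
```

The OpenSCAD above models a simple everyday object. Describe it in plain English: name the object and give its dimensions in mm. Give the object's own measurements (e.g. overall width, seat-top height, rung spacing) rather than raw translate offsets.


The wall frame of a small rectangular building: four walls, each 2220 mm tall and 193 mm thick, enclosing a footprint 5860 mm (x) by 4420 mm (y) outside-to-outside, with no floor or roof. The front and back walls (the −y and +y sides) span the full width; the two side walls fit between them.


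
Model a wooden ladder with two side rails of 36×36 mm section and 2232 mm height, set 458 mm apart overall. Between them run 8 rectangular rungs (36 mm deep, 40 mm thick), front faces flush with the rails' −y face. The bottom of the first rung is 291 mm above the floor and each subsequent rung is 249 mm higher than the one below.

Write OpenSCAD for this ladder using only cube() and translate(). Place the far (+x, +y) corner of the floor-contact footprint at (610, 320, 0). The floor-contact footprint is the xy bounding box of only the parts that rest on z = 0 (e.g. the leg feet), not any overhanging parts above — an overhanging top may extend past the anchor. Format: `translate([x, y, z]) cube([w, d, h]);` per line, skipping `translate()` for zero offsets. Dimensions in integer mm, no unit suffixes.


translate([152, 284, 0]) cube([36, 36, 2232]);
translate([574, 284, 0]) cube([36, 36, 2232]);
translate([188, 284, 291]) cube([386, 36, 40]);
translate([188, 284, 540]) cube([386, 36, 40]);
translate([188, 284, 789]) cube([386, 36, 40]);
translate([188, 284, 1038]) cube([386, 36, 40]);
translate([188, 284, 1287]) cube([386, 36, 40]);
translate([188, 284, 1536]) cube([386, 36, 40]);
translate([188, 284, 1785]) cube([386, 36, 40]);
translate([188, 284, 2034]) cube([386, 36, 40]);


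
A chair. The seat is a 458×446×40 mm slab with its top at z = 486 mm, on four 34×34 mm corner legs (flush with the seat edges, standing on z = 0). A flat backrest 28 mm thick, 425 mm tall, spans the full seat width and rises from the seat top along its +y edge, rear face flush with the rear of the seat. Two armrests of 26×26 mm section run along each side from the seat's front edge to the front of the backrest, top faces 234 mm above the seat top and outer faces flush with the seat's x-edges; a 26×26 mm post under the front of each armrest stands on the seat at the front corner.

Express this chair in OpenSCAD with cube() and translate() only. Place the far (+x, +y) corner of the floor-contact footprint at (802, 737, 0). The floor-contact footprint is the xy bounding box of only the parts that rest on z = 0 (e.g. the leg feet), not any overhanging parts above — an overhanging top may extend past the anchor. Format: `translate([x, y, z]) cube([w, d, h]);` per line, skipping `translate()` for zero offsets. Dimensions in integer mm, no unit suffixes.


// leg_h = 486 - 40 = 446
// arm post h = 234 - 26 = 208
translate([344, 291, 446]) cube([458, 446, 40]);
translate([344, 291, 0]) cube([34, 34, 446]);
translate([768, 291, 0]) cube([34, 34, 446]);
translate([344, 703, 0]) cube([34, 34, 446]);
translate([768, 703, 0]) cube([34, 34, 446]);
translate([344, 709, 486]) cube([458, 28, 425]);
translate([344, 291, 694]) cube([26, 418, 26]);
translate([776, 291, 694]) cube([26, 418, 26]);
translate([344, 291, 486]) cube([26, 26, 208]);
translate([776, 291, 486]) cube([26, 26, 208]);


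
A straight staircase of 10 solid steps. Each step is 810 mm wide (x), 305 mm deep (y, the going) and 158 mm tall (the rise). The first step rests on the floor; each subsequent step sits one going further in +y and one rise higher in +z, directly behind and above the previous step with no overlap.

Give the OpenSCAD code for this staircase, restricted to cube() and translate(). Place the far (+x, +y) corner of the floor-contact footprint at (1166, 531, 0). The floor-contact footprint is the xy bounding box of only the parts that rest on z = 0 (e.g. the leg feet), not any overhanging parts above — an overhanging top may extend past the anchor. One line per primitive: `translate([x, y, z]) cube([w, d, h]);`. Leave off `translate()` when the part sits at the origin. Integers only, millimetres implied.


translate([356, 226, 0]) cube([810, 305, 158]);
translate([356, 531, 158]) cube([810, 305, 158]);
translate([356, 836, 316]) cube([810, 305, 158]);
translate([356, 1141, 474]) cube([810, 305, 158]);
translate([356, 1446, 632]) cube([810, 305, 158]);
translate([356, 1751, 790]) cube([810, 305, 158]);
translate([356, 2056, 948]) cube([810, 305, 158]);
translate([356, 2361, 1106]) cube([810, 305, 158]);
translate([356, 2666, 1264]) cube([810, 305, 158]);
translate([356, 2971, 1422]) cube([810, 305, 158]);


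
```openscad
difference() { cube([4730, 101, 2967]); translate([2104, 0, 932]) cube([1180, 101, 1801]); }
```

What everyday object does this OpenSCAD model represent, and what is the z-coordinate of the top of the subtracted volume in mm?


A wall with a window opening. The window head height is 2733 mm.

A wall with a rectangular opening subtracted — a window. Sill at z = 932, opening 1801 mm tall, so the head is at 932 + 1801 = 2733 mm.


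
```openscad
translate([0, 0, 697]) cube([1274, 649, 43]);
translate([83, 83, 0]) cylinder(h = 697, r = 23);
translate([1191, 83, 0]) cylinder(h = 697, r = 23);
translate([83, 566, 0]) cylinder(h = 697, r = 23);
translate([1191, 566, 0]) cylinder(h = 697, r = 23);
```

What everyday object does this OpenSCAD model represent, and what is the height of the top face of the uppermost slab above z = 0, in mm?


A table. The table height is 740 mm.

A 1274×649×43 slab sits at z = 697 on four Ø46 mm round legs — a table. The top surface is at 697 + 43 = 740 mm.


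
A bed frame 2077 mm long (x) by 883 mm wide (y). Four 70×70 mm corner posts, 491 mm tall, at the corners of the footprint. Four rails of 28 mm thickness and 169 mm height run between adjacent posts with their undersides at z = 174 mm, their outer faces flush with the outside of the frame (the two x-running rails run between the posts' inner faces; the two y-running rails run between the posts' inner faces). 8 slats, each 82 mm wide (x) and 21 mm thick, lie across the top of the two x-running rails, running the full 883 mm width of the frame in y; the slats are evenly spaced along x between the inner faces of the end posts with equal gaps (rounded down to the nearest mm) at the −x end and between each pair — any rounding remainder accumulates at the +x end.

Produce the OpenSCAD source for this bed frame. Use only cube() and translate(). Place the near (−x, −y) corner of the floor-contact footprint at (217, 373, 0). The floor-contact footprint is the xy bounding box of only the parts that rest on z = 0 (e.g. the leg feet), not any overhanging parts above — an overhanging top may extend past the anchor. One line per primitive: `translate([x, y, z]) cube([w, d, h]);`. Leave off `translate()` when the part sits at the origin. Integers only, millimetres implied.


translate([217, 373, 0]) cube([70, 70, 491]);
translate([217, 1186, 0]) cube([70, 70, 491]);
translate([2224, 373, 0]) cube([70, 70, 491]);
translate([2224, 1186, 0]) cube([70, 70, 491]);
translate([287, 373, 174]) cube([1937, 28, 169]);
translate([287, 1228, 174]) cube([1937, 28, 169]);
translate([217, 443, 174]) cube([28, 743, 169]);
translate([2266, 443, 174]) cube([28, 743, 169]);
translate([429, 373, 343]) cube([82, 883, 21]);
translate([653, 373, 343]) cube([82, 883, 21]);
translate([877, 373, 343]) cube([82, 883, 21]);
translate([1101, 373, 343]) cube([82, 883, 21]);
translate([1325, 373, 343]) cube([82, 883, 21]);
translate([1549, 373, 343]) cube([82, 883, 21]);
translate([1773, 373, 343]) cube([82, 883, 21]);
translate([1997, 373, 343]) cube([82, 883, 21]);


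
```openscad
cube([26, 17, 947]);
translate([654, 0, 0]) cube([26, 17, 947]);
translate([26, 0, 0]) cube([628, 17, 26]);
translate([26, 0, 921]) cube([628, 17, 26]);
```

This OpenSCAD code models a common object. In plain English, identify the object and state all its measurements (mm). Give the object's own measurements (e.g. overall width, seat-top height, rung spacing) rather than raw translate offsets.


A rectangular picture frame lying in the x–z plane (depth along y). The opening is 628 mm wide (x) by 895 mm tall (z), surrounded by a border 26 mm wide on all four sides. The frame is 17 mm deep and is made of two full-height vertical stiles with two horizontal rails fitted between them.


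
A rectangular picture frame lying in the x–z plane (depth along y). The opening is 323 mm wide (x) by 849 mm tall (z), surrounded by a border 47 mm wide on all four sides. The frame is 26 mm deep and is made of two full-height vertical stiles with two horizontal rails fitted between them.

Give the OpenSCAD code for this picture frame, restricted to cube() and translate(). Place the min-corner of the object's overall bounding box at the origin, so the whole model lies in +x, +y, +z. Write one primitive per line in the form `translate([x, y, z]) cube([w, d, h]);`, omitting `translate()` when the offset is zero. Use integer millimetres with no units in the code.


cube([47, 26, 943]);
translate([370, 0, 0]) cube([47, 26, 943]);
translate([47, 0, 0]) cube([323, 26, 47]);
translate([47, 0, 896]) cube([323, 26, 47]);


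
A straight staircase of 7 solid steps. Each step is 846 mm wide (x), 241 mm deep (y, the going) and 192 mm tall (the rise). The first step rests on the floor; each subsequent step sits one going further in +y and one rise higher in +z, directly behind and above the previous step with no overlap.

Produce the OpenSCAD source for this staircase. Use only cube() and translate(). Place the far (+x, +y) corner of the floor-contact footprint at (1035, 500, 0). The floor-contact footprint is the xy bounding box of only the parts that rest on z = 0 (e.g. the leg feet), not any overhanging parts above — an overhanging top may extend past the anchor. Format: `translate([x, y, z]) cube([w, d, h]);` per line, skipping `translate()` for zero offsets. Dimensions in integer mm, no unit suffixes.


translate([189, 259, 0]) cube([846, 241, 192]);
translate([189, 500, 192]) cube([846, 241, 192]);
translate([189, 741, 384]) cube([846, 241, 192]);
translate([189, 982, 576]) cube([846, 241, 192]);
translate([189, 1223, 768]) cube([846, 241, 192]);
translate([189, 1464, 960]) cube([846, 241, 192]);
translate([189, 1705, 1152]) cube([846, 241, 192]);


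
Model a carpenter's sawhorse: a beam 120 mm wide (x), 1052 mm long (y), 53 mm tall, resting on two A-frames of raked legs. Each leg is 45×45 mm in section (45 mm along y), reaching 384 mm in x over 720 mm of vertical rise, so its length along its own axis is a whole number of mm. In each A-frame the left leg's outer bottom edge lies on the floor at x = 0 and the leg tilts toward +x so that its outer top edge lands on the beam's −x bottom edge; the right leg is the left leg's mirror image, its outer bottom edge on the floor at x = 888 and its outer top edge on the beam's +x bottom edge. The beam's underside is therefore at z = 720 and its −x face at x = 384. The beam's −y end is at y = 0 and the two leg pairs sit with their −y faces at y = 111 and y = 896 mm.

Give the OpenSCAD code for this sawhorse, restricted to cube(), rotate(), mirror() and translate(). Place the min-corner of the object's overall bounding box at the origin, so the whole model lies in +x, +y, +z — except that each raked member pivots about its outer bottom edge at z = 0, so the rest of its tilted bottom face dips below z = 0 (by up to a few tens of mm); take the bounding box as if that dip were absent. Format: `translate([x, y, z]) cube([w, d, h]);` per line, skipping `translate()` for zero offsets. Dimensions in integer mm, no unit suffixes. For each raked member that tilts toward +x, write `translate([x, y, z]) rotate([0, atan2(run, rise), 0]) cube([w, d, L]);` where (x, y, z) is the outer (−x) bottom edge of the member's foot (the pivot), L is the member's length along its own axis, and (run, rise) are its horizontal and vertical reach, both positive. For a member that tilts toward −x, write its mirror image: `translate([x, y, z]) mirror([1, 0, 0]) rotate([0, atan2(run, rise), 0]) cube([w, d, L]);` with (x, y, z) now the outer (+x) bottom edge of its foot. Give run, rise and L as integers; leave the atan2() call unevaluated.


translate([384, 0, 720]) cube([120, 1052, 53]);
translate([0, 111, 0]) rotate([0, atan2(384, 720), 0]) cube([45, 45, 816]);
translate([888, 111, 0]) mirror([1, 0, 0]) rotate([0, atan2(384, 720), 0]) cube([45, 45, 816]);
translate([0, 896, 0]) rotate([0, atan2(384, 720), 0]) cube([45, 45, 816]);
translate([888, 896, 0]) mirror([1, 0, 0]) rotate([0, atan2(384, 720), 0]) cube([45, 45, 816]);


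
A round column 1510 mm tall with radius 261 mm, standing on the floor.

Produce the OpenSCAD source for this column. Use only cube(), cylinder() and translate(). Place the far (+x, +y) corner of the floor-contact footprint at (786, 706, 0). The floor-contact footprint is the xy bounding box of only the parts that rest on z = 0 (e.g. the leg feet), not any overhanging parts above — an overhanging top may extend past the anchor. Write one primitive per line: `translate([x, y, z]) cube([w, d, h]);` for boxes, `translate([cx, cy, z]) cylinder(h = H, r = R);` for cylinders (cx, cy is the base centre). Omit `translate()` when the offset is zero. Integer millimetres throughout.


translate([525, 445, 0]) cylinder(h = 1510, r = 261);


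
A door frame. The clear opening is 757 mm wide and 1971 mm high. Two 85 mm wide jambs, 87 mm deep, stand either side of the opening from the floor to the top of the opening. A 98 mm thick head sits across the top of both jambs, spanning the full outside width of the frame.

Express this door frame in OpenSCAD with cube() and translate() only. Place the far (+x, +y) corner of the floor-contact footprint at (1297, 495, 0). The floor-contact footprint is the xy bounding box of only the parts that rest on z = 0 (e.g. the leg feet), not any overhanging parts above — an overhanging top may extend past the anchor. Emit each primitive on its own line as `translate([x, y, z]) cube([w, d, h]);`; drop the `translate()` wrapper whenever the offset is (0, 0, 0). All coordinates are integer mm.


translate([370, 408, 0]) cube([85, 87, 1971]);
translate([1212, 408, 0]) cube([85, 87, 1971]);
translate([370, 408, 1971]) cube([927, 87, 98]);


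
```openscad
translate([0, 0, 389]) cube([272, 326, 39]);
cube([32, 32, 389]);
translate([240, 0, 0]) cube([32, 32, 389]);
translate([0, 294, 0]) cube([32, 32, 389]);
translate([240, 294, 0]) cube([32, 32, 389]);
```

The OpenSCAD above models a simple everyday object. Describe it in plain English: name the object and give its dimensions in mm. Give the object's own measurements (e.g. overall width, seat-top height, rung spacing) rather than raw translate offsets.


A simple wooden stool: a rectangular seat 272 mm (x) by 326 mm (y), 39 mm thick, top face at z = 428 mm, on four square legs, each 32×32 mm in cross-section. The legs rest on z = 0, each flush with a corner of the seat.


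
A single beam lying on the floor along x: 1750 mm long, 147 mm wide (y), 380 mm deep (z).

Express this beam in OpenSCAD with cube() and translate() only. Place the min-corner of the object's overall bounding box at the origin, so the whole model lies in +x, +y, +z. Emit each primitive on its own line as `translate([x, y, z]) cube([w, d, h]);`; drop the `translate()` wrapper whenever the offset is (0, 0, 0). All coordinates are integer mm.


cube([1750, 147, 380]);


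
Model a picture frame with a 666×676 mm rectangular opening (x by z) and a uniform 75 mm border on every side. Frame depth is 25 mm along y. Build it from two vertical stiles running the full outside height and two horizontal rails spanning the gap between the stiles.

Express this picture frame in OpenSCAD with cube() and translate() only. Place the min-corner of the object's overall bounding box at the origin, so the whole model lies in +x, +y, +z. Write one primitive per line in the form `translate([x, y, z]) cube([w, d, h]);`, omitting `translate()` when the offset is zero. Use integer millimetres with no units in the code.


cube([75, 25, 826]);
translate([741, 0, 0]) cube([75, 25, 826]);
translate([75, 0, 0]) cube([666, 25, 75]);
translate([75, 0, 751]) cube([666, 25, 75]);


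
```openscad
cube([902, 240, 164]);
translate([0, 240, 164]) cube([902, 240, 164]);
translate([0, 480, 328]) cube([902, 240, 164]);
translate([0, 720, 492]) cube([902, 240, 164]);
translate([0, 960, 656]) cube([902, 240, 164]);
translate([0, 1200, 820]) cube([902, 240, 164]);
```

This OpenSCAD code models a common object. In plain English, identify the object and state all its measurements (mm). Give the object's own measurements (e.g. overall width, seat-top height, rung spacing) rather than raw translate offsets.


A straight staircase of 6 solid steps. Each step is 902 mm wide (x), 240 mm deep (y, the going) and 164 mm tall (the rise). The first step rests on the floor; each subsequent step sits one going further in +y and one rise higher in +z, directly behind and above the previous step with no overlap.


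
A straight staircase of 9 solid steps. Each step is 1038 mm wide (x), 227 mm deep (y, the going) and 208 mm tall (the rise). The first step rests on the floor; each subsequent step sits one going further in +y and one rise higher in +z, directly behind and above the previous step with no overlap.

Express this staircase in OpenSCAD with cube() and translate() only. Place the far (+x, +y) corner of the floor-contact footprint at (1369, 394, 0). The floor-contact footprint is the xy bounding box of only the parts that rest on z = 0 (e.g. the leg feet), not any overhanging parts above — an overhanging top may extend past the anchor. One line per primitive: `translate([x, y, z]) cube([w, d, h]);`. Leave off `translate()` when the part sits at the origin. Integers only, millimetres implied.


translate([331, 167, 0]) cube([1038, 227, 208]);
translate([331, 394, 208]) cube([1038, 227, 208]);
translate([331, 621, 416]) cube([1038, 227, 208]);
translate([331, 848, 624]) cube([1038, 227, 208]);
translate([331, 1075, 832]) cube([1038, 227, 208]);
translate([331, 1302, 1040]) cube([1038, 227, 208]);
translate([331, 1529, 1248]) cube([1038, 227, 208]);
translate([331, 1756, 1456]) cube([1038, 227, 208]);
translate([331, 1983, 1664]) cube([1038, 227, 208]);


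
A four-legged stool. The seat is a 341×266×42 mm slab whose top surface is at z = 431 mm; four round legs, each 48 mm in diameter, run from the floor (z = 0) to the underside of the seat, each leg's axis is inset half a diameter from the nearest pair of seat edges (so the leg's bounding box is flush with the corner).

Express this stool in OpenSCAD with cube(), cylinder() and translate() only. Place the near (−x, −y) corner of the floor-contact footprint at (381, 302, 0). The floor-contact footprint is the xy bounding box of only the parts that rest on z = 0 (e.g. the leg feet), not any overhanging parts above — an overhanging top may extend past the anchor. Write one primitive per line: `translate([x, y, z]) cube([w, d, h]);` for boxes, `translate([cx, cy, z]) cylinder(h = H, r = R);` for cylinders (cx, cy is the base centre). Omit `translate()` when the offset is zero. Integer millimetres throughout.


translate([381, 302, 389]) cube([341, 266, 42]);
translate([405, 326, 0]) cylinder(h = 389, r = 24);
translate([698, 326, 0]) cylinder(h = 389, r = 24);
translate([405, 544, 0]) cylinder(h = 389, r = 24);
translate([698, 544, 0]) cylinder(h = 389, r = 24);


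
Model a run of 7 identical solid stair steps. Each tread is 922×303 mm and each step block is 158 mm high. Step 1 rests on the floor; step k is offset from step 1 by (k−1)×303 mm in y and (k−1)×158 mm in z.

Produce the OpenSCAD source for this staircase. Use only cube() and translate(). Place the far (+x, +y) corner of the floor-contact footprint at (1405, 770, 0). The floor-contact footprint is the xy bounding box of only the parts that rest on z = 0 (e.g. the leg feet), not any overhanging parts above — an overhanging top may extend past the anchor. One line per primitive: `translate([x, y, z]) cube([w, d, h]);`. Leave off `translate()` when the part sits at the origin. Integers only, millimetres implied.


translate([483, 467, 0]) cube([922, 303, 158]);
translate([483, 770, 158]) cube([922, 303, 158]);
translate([483, 1073, 316]) cube([922, 303, 158]);
translate([483, 1376, 474]) cube([922, 303, 158]);
translate([483, 1679, 632]) cube([922, 303, 158]);
translate([483, 1982, 790]) cube([922, 303, 158]);
translate([483, 2285, 948]) cube([922, 303, 158]);


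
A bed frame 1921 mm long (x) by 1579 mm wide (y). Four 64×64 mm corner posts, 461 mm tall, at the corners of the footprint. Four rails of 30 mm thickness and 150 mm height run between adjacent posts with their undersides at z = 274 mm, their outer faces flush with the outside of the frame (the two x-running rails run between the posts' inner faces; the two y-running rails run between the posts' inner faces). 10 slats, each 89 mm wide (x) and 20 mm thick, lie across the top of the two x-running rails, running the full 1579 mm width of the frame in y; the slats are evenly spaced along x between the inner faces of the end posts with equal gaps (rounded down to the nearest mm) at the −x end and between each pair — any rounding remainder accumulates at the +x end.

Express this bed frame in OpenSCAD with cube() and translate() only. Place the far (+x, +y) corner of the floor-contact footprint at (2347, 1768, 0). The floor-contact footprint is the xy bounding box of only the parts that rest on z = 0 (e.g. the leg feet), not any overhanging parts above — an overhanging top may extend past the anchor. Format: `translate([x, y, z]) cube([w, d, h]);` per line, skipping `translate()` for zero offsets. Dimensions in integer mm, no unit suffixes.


translate([426, 189, 0]) cube([64, 64, 461]);
translate([426, 1704, 0]) cube([64, 64, 461]);
translate([2283, 189, 0]) cube([64, 64, 461]);
translate([2283, 1704, 0]) cube([64, 64, 461]);
translate([490, 189, 274]) cube([1793, 30, 150]);
translate([490, 1738, 274]) cube([1793, 30, 150]);
translate([426, 253, 274]) cube([30, 1451, 150]);
translate([2317, 253, 274]) cube([30, 1451, 150]);
translate([572, 189, 424]) cube([89, 1579, 20]);
translate([743, 189, 424]) cube([89, 1579, 20]);
translate([914, 189, 424]) cube([89, 1579, 20]);
translate([1085, 189, 424]) cube([89, 1579, 20]);
translate([1256, 189, 424]) cube([89, 1579, 20]);
translate([1427, 189, 424]) cube([89, 1579, 20]);
translate([1598, 189, 424]) cube([89, 1579, 20]);
translate([1769, 189, 424]) cube([89, 1579, 20]);
translate([1940, 189, 424]) cube([89, 1579, 20]);
translate([2111, 189, 424]) cube([89, 1579, 20]);


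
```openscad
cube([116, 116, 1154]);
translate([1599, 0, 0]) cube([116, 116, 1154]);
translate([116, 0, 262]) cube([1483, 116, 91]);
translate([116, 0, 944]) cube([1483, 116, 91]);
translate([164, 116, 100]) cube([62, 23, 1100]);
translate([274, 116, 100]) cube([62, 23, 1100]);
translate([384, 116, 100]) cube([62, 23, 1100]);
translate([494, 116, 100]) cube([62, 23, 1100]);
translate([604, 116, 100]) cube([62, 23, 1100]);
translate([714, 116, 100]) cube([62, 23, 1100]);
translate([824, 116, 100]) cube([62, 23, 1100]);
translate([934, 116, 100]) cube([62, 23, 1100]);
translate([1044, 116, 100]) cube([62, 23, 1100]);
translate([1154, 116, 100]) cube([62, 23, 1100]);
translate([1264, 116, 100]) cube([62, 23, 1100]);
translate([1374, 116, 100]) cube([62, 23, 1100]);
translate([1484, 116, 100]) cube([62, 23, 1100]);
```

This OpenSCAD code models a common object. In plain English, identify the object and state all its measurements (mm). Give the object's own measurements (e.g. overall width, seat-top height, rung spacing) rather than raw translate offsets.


A fence section. Two 116×116 mm posts, 1154 mm tall, stand on the floor with a clear span of 1483 mm between their inner faces. Two horizontal rails of 116×91 mm section span the gap between the posts with their undersides at z = 262 mm and z = 944 mm, flush with the posts' −y face. 13 pickets, each 62 mm wide, 23 mm thick and 1100 mm tall, are fixed to the +y face of the rails with their bottoms at z = 100 mm, spaced across the span with a 48 mm gap after the −x post and between neighbouring pickets, with 53 mm left before the +x post.


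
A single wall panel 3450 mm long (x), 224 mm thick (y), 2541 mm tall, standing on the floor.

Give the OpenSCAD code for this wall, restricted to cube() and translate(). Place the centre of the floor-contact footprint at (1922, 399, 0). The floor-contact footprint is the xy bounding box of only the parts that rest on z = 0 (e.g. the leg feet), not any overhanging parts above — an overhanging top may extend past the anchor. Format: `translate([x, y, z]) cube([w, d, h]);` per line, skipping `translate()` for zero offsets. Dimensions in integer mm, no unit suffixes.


translate([197, 287, 0]) cube([3450, 224, 2541]);


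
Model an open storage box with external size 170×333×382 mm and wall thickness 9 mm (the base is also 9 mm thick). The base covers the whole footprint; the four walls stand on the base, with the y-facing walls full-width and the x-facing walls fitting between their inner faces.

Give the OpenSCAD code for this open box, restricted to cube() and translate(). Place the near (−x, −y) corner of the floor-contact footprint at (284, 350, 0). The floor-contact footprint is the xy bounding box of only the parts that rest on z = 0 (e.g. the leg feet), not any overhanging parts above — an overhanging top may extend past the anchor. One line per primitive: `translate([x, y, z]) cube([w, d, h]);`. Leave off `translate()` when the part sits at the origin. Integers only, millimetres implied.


translate([284, 350, 0]) cube([170, 333, 9]);
translate([284, 350, 9]) cube([170, 9, 373]);
translate([284, 674, 9]) cube([170, 9, 373]);
translate([284, 359, 9]) cube([9, 315, 373]);
translate([445, 359, 9]) cube([9, 315, 373]);


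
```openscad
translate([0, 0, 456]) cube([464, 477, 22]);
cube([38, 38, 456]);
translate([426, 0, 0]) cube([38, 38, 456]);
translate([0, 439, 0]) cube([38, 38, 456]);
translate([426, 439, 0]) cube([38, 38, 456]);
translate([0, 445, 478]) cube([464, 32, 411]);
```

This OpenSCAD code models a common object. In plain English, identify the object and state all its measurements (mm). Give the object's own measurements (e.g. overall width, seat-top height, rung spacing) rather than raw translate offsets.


A chair. The seat is a 464×477×22 mm slab with its top at z = 478 mm, on four 38×38 mm corner legs (flush with the seat edges, standing on z = 0). A flat backrest 32 mm thick, 411 mm tall, spans the full seat width and rises from the seat top along its +y edge, rear face flush with the rear of the seat.


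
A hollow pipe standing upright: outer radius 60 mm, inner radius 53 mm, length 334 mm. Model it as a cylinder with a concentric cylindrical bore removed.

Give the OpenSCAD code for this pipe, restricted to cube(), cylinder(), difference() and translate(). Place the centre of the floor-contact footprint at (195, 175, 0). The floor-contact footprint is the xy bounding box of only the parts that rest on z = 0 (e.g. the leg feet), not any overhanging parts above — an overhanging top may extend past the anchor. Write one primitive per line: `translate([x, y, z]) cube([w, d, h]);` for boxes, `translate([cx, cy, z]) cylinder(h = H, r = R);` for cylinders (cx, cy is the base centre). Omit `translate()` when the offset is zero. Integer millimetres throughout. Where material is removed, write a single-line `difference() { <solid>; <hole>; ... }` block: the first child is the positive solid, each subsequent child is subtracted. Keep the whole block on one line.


difference() { translate([195, 175, 0]) cylinder(h = 334, r = 60); translate([195, 175, 0]) cylinder(h = 334, r = 53); }


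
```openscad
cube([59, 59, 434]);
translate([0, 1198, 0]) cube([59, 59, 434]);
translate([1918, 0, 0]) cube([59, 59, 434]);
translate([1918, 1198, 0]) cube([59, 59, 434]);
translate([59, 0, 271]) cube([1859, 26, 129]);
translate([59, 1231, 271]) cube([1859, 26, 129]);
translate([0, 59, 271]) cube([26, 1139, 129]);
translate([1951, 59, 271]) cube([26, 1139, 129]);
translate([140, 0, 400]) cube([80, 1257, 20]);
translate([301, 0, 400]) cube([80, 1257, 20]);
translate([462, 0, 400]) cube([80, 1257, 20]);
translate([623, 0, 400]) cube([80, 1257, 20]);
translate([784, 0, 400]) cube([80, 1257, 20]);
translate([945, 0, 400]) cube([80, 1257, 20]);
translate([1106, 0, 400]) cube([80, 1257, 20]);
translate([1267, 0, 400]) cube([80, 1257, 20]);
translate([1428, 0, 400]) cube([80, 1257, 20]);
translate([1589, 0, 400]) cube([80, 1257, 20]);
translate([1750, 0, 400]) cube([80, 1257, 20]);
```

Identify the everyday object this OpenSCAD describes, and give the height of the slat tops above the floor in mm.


A bed frame. The slat-top height is 420 mm.

Four posts, four rails, and a row of slats — a bed frame. Slats sit on the rails at z = 271 + 129 = 400; with slat thickness 20, the top is 420 mm.
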